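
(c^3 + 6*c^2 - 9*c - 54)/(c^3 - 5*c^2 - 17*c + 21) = (c^2 + 3*c - 18)/(c^2 - 8*c + 7)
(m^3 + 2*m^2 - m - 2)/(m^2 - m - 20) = (-m^3 - 2*m^2 + m + 2)/(-m^2 + m + 20)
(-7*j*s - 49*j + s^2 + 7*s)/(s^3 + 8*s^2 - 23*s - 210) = (-7*j + s)/(s^2 + s - 30)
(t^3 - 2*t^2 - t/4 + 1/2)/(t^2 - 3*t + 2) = (t^2 - 1/4)/(t - 1)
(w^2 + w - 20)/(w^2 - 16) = (w + 5)/(w + 4)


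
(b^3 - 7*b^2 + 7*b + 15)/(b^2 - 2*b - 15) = (b^2 - 2*b - 3)/(b + 3)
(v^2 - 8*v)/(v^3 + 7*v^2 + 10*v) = (v - 8)/(v^2 + 7*v + 10)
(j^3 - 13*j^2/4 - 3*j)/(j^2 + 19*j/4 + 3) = j*(j - 4)/(j + 4)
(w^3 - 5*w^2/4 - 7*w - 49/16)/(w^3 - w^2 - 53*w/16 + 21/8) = (4*w^2 - 12*w - 7)/(4*w^2 - 11*w + 6)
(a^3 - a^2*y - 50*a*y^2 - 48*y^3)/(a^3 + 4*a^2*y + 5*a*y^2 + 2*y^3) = (a^2 - 2*a*y - 48*y^2)/(a^2 + 3*a*y + 2*y^2)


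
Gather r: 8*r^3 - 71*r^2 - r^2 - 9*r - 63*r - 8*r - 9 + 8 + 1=8*r^3 - 72*r^2 - 80*r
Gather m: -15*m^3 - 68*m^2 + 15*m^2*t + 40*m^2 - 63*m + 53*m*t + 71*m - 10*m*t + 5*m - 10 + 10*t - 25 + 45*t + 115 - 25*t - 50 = -15*m^3 + m^2*(15*t - 28) + m*(43*t + 13) + 30*t + 30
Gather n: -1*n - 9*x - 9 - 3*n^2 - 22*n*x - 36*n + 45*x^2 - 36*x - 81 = -3*n^2 + n*(-22*x - 37) + 45*x^2 - 45*x - 90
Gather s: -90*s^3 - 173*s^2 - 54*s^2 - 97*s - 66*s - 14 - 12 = -90*s^3 - 227*s^2 - 163*s - 26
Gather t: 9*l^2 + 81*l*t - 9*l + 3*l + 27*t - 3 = 9*l^2 - 6*l + t*(81*l + 27) - 3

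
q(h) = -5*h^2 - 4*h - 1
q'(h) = -10*h - 4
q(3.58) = -79.40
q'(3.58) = -39.80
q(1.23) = -13.48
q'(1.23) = -16.30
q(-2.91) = -31.70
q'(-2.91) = 25.10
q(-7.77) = -271.78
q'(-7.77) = 73.70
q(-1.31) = -4.34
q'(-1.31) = 9.10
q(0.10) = -1.45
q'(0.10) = -5.00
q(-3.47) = -47.32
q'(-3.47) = 30.70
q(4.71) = -130.76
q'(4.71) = -51.10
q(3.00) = -58.00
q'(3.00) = -34.00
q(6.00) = -205.00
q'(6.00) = -64.00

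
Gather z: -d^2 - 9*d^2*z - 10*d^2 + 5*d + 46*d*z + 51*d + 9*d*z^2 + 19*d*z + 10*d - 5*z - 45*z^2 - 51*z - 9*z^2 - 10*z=-11*d^2 + 66*d + z^2*(9*d - 54) + z*(-9*d^2 + 65*d - 66)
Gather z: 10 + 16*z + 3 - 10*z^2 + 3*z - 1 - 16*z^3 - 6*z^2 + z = -16*z^3 - 16*z^2 + 20*z + 12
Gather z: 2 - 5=-3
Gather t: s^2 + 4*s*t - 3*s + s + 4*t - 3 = s^2 - 2*s + t*(4*s + 4) - 3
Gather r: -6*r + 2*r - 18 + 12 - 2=-4*r - 8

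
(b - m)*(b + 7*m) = b^2 + 6*b*m - 7*m^2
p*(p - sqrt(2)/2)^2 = p^3 - sqrt(2)*p^2 + p/2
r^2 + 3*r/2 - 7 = (r - 2)*(r + 7/2)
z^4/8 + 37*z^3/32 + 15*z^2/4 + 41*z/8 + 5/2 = (z/4 + 1)*(z/2 + 1)*(z + 5/4)*(z + 2)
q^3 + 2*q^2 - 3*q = q*(q - 1)*(q + 3)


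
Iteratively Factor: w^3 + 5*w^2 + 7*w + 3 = (w + 1)*(w^2 + 4*w + 3) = (w + 1)*(w + 3)*(w + 1)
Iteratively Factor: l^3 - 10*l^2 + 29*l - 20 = (l - 5)*(l^2 - 5*l + 4) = (l - 5)*(l - 4)*(l - 1)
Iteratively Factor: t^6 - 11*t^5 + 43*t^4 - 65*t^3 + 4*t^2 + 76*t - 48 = (t - 2)*(t^5 - 9*t^4 + 25*t^3 - 15*t^2 - 26*t + 24) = (t - 2)^2*(t^4 - 7*t^3 + 11*t^2 + 7*t - 12) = (t - 3)*(t - 2)^2*(t^3 - 4*t^2 - t + 4) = (t - 3)*(t - 2)^2*(t + 1)*(t^2 - 5*t + 4) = (t - 3)*(t - 2)^2*(t - 1)*(t + 1)*(t - 4)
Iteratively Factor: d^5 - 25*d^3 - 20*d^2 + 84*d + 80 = (d - 5)*(d^4 + 5*d^3 - 20*d - 16) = (d - 5)*(d - 2)*(d^3 + 7*d^2 + 14*d + 8) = (d - 5)*(d - 2)*(d + 1)*(d^2 + 6*d + 8) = (d - 5)*(d - 2)*(d + 1)*(d + 4)*(d + 2)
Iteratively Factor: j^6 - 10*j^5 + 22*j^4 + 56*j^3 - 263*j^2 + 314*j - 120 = (j - 4)*(j^5 - 6*j^4 - 2*j^3 + 48*j^2 - 71*j + 30) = (j - 4)*(j - 1)*(j^4 - 5*j^3 - 7*j^2 + 41*j - 30) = (j - 5)*(j - 4)*(j - 1)*(j^3 - 7*j + 6) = (j - 5)*(j - 4)*(j - 1)^2*(j^2 + j - 6) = (j - 5)*(j - 4)*(j - 2)*(j - 1)^2*(j + 3)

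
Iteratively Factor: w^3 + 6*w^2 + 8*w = (w)*(w^2 + 6*w + 8) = w*(w + 4)*(w + 2)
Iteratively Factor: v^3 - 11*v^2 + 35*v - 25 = (v - 5)*(v^2 - 6*v + 5) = (v - 5)*(v - 1)*(v - 5)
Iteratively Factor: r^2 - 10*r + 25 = (r - 5)*(r - 5)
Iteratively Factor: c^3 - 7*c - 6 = (c - 3)*(c^2 + 3*c + 2) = (c - 3)*(c + 2)*(c + 1)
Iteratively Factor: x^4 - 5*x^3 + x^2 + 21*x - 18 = (x - 3)*(x^3 - 2*x^2 - 5*x + 6) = (x - 3)^2*(x^2 + x - 2) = (x - 3)^2*(x - 1)*(x + 2)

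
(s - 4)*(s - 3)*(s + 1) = s^3 - 6*s^2 + 5*s + 12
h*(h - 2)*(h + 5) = h^3 + 3*h^2 - 10*h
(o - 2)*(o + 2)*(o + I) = o^3 + I*o^2 - 4*o - 4*I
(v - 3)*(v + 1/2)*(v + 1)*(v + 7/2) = v^4 + 2*v^3 - 37*v^2/4 - 31*v/2 - 21/4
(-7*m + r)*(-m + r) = 7*m^2 - 8*m*r + r^2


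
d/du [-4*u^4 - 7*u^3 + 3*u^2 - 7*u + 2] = -16*u^3 - 21*u^2 + 6*u - 7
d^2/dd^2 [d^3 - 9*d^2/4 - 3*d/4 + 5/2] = 6*d - 9/2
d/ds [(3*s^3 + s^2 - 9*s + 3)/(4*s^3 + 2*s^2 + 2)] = (s^4 + 36*s^3 - 4*s - 9)/(2*(4*s^6 + 4*s^5 + s^4 + 4*s^3 + 2*s^2 + 1))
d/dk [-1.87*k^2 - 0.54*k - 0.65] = -3.74*k - 0.54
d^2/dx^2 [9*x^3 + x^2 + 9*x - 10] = 54*x + 2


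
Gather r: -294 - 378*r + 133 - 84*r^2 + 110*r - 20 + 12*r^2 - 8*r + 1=-72*r^2 - 276*r - 180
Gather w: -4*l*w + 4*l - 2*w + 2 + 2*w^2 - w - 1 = 4*l + 2*w^2 + w*(-4*l - 3) + 1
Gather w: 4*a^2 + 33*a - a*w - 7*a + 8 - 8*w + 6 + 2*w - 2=4*a^2 + 26*a + w*(-a - 6) + 12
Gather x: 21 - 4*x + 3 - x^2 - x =-x^2 - 5*x + 24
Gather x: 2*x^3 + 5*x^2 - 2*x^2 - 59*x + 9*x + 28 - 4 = 2*x^3 + 3*x^2 - 50*x + 24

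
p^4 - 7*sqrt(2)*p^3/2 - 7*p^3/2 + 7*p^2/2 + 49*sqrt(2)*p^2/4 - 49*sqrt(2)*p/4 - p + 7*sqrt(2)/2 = (p - 2)*(p - 1)*(p - 1/2)*(p - 7*sqrt(2)/2)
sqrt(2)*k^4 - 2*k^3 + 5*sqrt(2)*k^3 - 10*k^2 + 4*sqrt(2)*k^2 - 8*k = k*(k + 4)*(k - sqrt(2))*(sqrt(2)*k + sqrt(2))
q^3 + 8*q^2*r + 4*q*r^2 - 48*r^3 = (q - 2*r)*(q + 4*r)*(q + 6*r)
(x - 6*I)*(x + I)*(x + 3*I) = x^3 - 2*I*x^2 + 21*x + 18*I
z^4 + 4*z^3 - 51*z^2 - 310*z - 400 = (z - 8)*(z + 2)*(z + 5)^2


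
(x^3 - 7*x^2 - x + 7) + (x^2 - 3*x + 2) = x^3 - 6*x^2 - 4*x + 9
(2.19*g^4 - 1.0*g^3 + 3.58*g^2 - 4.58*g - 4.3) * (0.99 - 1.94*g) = -4.2486*g^5 + 4.1081*g^4 - 7.9352*g^3 + 12.4294*g^2 + 3.8078*g - 4.257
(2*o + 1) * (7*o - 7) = 14*o^2 - 7*o - 7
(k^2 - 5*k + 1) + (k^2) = 2*k^2 - 5*k + 1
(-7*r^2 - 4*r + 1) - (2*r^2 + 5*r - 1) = -9*r^2 - 9*r + 2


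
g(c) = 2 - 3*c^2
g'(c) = -6*c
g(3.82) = -41.78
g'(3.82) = -22.92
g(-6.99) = -144.58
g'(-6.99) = 41.94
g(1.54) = -5.11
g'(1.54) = -9.24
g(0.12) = 1.96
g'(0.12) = -0.72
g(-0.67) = 0.65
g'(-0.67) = 4.02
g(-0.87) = -0.27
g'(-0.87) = 5.22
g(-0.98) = -0.88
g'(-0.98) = 5.88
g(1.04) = -1.24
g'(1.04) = -6.24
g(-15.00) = -673.00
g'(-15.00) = 90.00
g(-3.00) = -25.00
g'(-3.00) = 18.00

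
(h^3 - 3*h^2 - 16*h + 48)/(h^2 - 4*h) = h + 1 - 12/h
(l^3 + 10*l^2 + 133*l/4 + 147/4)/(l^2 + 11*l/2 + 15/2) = (4*l^2 + 28*l + 49)/(2*(2*l + 5))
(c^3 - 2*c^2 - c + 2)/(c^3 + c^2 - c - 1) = (c - 2)/(c + 1)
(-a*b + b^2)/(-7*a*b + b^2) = (a - b)/(7*a - b)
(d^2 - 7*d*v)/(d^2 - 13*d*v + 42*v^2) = d/(d - 6*v)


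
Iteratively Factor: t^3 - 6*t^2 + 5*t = (t - 1)*(t^2 - 5*t) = t*(t - 1)*(t - 5)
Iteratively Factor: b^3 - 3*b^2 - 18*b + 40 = (b - 2)*(b^2 - b - 20) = (b - 2)*(b + 4)*(b - 5)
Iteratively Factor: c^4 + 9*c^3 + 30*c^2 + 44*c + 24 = (c + 2)*(c^3 + 7*c^2 + 16*c + 12) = (c + 2)*(c + 3)*(c^2 + 4*c + 4) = (c + 2)^2*(c + 3)*(c + 2)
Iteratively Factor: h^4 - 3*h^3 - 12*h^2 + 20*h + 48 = (h - 3)*(h^3 - 12*h - 16) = (h - 3)*(h + 2)*(h^2 - 2*h - 8) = (h - 3)*(h + 2)^2*(h - 4)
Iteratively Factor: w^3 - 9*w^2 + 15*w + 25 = (w - 5)*(w^2 - 4*w - 5) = (w - 5)*(w + 1)*(w - 5)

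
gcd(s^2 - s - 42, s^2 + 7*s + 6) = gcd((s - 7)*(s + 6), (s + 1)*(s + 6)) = s + 6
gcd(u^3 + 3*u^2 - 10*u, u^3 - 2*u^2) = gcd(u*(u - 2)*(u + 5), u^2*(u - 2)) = u^2 - 2*u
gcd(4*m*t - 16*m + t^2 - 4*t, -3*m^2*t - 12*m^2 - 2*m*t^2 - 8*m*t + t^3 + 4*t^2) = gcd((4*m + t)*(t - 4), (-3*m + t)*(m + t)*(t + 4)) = 1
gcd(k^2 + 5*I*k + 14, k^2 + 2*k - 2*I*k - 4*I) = k - 2*I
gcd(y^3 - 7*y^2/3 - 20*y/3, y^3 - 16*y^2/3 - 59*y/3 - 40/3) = y + 5/3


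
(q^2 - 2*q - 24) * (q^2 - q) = q^4 - 3*q^3 - 22*q^2 + 24*q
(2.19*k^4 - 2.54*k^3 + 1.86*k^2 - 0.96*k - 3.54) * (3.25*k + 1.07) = 7.1175*k^5 - 5.9117*k^4 + 3.3272*k^3 - 1.1298*k^2 - 12.5322*k - 3.7878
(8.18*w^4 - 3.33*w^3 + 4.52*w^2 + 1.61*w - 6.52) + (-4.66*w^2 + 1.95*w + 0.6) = 8.18*w^4 - 3.33*w^3 - 0.140000000000001*w^2 + 3.56*w - 5.92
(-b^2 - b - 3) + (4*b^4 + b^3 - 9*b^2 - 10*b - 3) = 4*b^4 + b^3 - 10*b^2 - 11*b - 6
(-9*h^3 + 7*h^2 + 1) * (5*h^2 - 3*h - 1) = -45*h^5 + 62*h^4 - 12*h^3 - 2*h^2 - 3*h - 1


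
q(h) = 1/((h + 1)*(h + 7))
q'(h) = -1/((h + 1)*(h + 7)^2) - 1/((h + 1)^2*(h + 7)) = 2*(-h - 4)/(h^4 + 16*h^3 + 78*h^2 + 112*h + 49)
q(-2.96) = -0.13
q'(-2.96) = -0.03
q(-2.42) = -0.15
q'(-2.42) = -0.07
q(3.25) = 0.02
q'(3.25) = -0.01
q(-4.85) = -0.12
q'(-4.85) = 0.02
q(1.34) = 0.05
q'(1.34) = -0.03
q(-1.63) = -0.30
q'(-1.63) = -0.41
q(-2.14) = -0.18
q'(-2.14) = -0.12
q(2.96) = 0.03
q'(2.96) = -0.01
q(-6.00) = -0.20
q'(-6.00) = 0.16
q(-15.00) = 0.01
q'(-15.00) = 0.00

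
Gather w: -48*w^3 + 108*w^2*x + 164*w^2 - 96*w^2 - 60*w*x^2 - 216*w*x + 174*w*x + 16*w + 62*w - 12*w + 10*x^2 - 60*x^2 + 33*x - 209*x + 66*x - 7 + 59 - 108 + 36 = -48*w^3 + w^2*(108*x + 68) + w*(-60*x^2 - 42*x + 66) - 50*x^2 - 110*x - 20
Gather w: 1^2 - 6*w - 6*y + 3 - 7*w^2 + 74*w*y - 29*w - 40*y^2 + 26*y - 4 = -7*w^2 + w*(74*y - 35) - 40*y^2 + 20*y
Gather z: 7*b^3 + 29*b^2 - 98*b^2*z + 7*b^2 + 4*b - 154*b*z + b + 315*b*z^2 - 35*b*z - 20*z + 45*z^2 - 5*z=7*b^3 + 36*b^2 + 5*b + z^2*(315*b + 45) + z*(-98*b^2 - 189*b - 25)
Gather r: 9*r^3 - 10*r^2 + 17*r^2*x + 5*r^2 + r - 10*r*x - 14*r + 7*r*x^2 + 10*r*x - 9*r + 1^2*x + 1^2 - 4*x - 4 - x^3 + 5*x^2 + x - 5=9*r^3 + r^2*(17*x - 5) + r*(7*x^2 - 22) - x^3 + 5*x^2 - 2*x - 8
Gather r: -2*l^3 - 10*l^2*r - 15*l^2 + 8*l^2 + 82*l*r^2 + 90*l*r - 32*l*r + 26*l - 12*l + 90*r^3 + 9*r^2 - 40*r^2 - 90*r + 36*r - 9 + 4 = -2*l^3 - 7*l^2 + 14*l + 90*r^3 + r^2*(82*l - 31) + r*(-10*l^2 + 58*l - 54) - 5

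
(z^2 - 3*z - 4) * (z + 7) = z^3 + 4*z^2 - 25*z - 28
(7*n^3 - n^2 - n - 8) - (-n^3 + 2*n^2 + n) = 8*n^3 - 3*n^2 - 2*n - 8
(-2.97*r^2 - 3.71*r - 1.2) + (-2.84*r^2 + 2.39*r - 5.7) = -5.81*r^2 - 1.32*r - 6.9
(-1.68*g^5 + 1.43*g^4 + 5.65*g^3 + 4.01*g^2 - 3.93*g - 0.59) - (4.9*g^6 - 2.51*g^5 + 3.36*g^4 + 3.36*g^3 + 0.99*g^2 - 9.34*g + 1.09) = -4.9*g^6 + 0.83*g^5 - 1.93*g^4 + 2.29*g^3 + 3.02*g^2 + 5.41*g - 1.68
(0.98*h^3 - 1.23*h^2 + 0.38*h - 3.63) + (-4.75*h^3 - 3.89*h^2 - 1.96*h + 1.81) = -3.77*h^3 - 5.12*h^2 - 1.58*h - 1.82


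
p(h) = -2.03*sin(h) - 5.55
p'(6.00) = -1.95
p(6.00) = -4.98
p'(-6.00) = -1.95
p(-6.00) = -6.12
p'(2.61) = 1.75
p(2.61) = -6.58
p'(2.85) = 1.94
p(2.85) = -6.13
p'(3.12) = 2.03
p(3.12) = -5.59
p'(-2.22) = 1.23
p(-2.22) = -3.93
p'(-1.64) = 0.14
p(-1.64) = -3.52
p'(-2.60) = 1.74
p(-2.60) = -4.50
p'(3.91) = 1.46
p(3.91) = -4.14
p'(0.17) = -2.00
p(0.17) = -5.89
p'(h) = -2.03*cos(h)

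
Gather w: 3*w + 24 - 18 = 3*w + 6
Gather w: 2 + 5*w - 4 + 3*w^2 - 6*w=3*w^2 - w - 2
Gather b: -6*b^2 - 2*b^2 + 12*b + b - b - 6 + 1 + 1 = -8*b^2 + 12*b - 4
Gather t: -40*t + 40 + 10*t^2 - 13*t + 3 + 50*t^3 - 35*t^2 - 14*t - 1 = 50*t^3 - 25*t^2 - 67*t + 42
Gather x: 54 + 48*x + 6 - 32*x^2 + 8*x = -32*x^2 + 56*x + 60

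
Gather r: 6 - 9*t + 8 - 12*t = 14 - 21*t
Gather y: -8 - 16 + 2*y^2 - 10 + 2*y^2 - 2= 4*y^2 - 36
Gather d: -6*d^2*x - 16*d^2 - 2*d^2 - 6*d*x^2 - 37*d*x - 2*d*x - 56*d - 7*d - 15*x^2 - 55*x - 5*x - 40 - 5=d^2*(-6*x - 18) + d*(-6*x^2 - 39*x - 63) - 15*x^2 - 60*x - 45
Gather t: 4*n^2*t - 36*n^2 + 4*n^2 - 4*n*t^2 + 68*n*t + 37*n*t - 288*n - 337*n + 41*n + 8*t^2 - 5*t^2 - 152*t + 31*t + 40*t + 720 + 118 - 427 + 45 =-32*n^2 - 584*n + t^2*(3 - 4*n) + t*(4*n^2 + 105*n - 81) + 456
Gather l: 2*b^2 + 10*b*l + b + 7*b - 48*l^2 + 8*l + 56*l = 2*b^2 + 8*b - 48*l^2 + l*(10*b + 64)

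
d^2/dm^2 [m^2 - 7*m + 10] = 2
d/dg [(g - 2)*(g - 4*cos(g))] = g + (g - 2)*(4*sin(g) + 1) - 4*cos(g)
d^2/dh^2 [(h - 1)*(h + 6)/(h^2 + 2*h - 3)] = 6/(h^3 + 9*h^2 + 27*h + 27)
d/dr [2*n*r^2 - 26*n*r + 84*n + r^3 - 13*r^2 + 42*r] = 4*n*r - 26*n + 3*r^2 - 26*r + 42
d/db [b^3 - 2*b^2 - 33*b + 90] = 3*b^2 - 4*b - 33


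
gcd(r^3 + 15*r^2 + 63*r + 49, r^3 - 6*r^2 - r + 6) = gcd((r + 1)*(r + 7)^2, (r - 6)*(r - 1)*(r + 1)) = r + 1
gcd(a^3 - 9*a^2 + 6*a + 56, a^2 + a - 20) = a - 4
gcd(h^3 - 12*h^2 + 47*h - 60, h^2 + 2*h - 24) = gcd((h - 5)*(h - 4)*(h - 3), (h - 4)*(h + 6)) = h - 4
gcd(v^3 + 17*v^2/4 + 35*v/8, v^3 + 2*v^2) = v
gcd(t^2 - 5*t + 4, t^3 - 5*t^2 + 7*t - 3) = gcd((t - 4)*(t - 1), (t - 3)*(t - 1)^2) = t - 1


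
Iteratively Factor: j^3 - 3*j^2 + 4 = (j + 1)*(j^2 - 4*j + 4) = (j - 2)*(j + 1)*(j - 2)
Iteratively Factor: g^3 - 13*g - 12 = (g - 4)*(g^2 + 4*g + 3) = (g - 4)*(g + 1)*(g + 3)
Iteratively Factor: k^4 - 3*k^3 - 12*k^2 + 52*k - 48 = (k - 2)*(k^3 - k^2 - 14*k + 24) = (k - 3)*(k - 2)*(k^2 + 2*k - 8) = (k - 3)*(k - 2)^2*(k + 4)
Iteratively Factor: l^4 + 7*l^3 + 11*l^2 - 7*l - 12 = (l + 3)*(l^3 + 4*l^2 - l - 4) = (l + 3)*(l + 4)*(l^2 - 1) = (l - 1)*(l + 3)*(l + 4)*(l + 1)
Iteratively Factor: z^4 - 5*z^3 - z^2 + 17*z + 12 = (z + 1)*(z^3 - 6*z^2 + 5*z + 12) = (z - 3)*(z + 1)*(z^2 - 3*z - 4) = (z - 4)*(z - 3)*(z + 1)*(z + 1)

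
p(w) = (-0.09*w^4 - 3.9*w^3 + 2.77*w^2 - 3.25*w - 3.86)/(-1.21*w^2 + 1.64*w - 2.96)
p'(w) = (2.42*w - 1.64)*(-0.09*w^4 - 3.9*w^3 + 2.77*w^2 - 3.25*w - 3.86)/(-1.21*w^2 + 1.64*w - 2.96)^2 + (-0.36*w^3 - 11.7*w^2 + 5.54*w - 3.25)/(-1.21*w^2 + 1.64*w - 2.96)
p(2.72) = 10.15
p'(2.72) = 4.27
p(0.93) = 3.10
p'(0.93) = 2.67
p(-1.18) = -1.53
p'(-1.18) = 2.83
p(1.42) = 4.70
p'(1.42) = 3.77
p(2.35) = 8.56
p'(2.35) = 4.30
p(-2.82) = -6.34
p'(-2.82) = 2.92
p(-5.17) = -12.83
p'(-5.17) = 2.59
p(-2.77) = -6.19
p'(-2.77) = 2.92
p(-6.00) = -14.92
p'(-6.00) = 2.46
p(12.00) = 52.37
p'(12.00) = 5.13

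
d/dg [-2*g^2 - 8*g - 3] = -4*g - 8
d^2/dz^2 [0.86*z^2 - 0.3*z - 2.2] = 1.72000000000000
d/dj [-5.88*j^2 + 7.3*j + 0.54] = 7.3 - 11.76*j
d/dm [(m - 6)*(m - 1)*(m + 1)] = 3*m^2 - 12*m - 1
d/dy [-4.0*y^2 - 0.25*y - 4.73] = -8.0*y - 0.25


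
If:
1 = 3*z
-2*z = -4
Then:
No Solution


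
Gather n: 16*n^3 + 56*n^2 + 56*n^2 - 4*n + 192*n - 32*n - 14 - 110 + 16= 16*n^3 + 112*n^2 + 156*n - 108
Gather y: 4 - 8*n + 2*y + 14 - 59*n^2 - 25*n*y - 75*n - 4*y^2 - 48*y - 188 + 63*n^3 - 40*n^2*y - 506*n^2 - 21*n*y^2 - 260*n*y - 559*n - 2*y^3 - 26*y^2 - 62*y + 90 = 63*n^3 - 565*n^2 - 642*n - 2*y^3 + y^2*(-21*n - 30) + y*(-40*n^2 - 285*n - 108) - 80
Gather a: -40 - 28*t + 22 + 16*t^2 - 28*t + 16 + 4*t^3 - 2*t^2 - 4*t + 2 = 4*t^3 + 14*t^2 - 60*t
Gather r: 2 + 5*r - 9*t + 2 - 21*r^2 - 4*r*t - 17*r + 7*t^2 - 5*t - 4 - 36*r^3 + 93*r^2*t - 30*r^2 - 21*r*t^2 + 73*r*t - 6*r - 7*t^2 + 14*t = -36*r^3 + r^2*(93*t - 51) + r*(-21*t^2 + 69*t - 18)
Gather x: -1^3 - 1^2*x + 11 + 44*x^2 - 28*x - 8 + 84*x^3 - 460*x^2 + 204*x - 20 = 84*x^3 - 416*x^2 + 175*x - 18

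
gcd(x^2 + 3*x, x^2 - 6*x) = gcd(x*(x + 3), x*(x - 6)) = x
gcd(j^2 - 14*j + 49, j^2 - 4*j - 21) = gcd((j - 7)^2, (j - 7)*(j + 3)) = j - 7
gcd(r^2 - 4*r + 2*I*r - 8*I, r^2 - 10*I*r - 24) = 1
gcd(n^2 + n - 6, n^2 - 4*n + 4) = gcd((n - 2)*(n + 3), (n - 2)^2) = n - 2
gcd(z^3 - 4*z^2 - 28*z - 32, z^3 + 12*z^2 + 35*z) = 1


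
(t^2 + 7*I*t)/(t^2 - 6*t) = (t + 7*I)/(t - 6)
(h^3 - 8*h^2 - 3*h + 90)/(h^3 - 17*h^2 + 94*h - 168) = (h^2 - 2*h - 15)/(h^2 - 11*h + 28)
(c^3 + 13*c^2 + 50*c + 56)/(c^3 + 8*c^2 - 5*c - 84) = (c + 2)/(c - 3)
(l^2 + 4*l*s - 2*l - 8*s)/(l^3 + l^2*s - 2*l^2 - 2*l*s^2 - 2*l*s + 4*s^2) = (-l - 4*s)/(-l^2 - l*s + 2*s^2)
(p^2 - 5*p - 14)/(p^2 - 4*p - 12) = (p - 7)/(p - 6)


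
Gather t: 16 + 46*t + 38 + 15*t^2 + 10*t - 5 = 15*t^2 + 56*t + 49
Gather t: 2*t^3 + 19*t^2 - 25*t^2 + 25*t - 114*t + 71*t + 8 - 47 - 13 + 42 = 2*t^3 - 6*t^2 - 18*t - 10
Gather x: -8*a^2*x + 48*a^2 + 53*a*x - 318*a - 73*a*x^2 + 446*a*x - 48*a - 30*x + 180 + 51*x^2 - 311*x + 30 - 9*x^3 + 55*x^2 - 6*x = 48*a^2 - 366*a - 9*x^3 + x^2*(106 - 73*a) + x*(-8*a^2 + 499*a - 347) + 210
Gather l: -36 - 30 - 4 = -70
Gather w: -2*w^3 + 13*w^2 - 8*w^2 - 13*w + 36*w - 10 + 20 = -2*w^3 + 5*w^2 + 23*w + 10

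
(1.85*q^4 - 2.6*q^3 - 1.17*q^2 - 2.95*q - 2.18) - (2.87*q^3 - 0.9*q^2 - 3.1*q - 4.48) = 1.85*q^4 - 5.47*q^3 - 0.27*q^2 + 0.15*q + 2.3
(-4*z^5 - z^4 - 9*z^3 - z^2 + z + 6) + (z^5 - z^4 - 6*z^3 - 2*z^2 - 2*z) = -3*z^5 - 2*z^4 - 15*z^3 - 3*z^2 - z + 6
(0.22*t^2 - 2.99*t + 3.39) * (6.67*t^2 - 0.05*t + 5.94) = 1.4674*t^4 - 19.9543*t^3 + 24.0676*t^2 - 17.9301*t + 20.1366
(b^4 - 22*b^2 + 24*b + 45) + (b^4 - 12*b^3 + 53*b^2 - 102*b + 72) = 2*b^4 - 12*b^3 + 31*b^2 - 78*b + 117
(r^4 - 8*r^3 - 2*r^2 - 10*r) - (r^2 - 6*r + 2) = r^4 - 8*r^3 - 3*r^2 - 4*r - 2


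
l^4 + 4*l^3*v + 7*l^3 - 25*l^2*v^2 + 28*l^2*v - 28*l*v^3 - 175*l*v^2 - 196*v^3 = (l + 7)*(l - 4*v)*(l + v)*(l + 7*v)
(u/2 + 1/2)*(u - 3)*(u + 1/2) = u^3/2 - 3*u^2/4 - 2*u - 3/4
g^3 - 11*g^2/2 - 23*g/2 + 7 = (g - 7)*(g - 1/2)*(g + 2)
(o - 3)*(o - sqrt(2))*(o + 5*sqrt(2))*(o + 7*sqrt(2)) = o^4 - 3*o^3 + 11*sqrt(2)*o^3 - 33*sqrt(2)*o^2 + 46*o^2 - 138*o - 70*sqrt(2)*o + 210*sqrt(2)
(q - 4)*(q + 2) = q^2 - 2*q - 8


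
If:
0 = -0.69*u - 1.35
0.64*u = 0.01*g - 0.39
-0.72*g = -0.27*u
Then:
No Solution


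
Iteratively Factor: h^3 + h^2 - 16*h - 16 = (h + 4)*(h^2 - 3*h - 4) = (h + 1)*(h + 4)*(h - 4)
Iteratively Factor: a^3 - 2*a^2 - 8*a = (a - 4)*(a^2 + 2*a) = a*(a - 4)*(a + 2)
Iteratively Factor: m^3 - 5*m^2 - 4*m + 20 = (m - 2)*(m^2 - 3*m - 10) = (m - 2)*(m + 2)*(m - 5)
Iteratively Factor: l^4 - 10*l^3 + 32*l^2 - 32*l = (l - 4)*(l^3 - 6*l^2 + 8*l) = (l - 4)*(l - 2)*(l^2 - 4*l) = l*(l - 4)*(l - 2)*(l - 4)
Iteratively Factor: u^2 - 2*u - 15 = (u - 5)*(u + 3)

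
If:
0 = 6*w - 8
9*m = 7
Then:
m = 7/9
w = 4/3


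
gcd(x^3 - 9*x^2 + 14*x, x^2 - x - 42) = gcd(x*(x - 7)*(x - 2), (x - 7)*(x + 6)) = x - 7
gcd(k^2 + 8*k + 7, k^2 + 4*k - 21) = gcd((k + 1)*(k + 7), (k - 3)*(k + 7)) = k + 7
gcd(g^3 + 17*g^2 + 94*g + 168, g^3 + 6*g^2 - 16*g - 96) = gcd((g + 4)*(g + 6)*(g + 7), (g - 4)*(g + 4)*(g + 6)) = g^2 + 10*g + 24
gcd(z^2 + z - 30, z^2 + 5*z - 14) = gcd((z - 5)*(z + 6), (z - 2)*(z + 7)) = 1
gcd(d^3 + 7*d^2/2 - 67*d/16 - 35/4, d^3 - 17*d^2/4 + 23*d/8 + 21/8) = d - 7/4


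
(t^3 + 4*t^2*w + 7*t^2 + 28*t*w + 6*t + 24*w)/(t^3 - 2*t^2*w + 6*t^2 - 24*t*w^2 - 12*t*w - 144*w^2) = (t + 1)/(t - 6*w)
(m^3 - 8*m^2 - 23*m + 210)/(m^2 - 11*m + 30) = (m^2 - 2*m - 35)/(m - 5)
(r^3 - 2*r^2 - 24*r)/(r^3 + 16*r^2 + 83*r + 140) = r*(r - 6)/(r^2 + 12*r + 35)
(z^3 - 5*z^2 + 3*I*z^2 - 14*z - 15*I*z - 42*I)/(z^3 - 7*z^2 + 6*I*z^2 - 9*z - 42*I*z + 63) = (z + 2)/(z + 3*I)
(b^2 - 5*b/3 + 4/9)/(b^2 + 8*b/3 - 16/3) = (b - 1/3)/(b + 4)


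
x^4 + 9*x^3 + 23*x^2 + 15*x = x*(x + 1)*(x + 3)*(x + 5)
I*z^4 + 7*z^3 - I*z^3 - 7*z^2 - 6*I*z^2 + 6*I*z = z*(z - 6*I)*(z - I)*(I*z - I)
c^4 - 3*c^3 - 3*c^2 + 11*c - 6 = (c - 3)*(c - 1)^2*(c + 2)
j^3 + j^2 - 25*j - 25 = (j - 5)*(j + 1)*(j + 5)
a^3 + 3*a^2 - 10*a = a*(a - 2)*(a + 5)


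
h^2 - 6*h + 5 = (h - 5)*(h - 1)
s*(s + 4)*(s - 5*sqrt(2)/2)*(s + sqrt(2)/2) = s^4 - 2*sqrt(2)*s^3 + 4*s^3 - 8*sqrt(2)*s^2 - 5*s^2/2 - 10*s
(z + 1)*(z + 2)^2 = z^3 + 5*z^2 + 8*z + 4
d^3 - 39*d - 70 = (d - 7)*(d + 2)*(d + 5)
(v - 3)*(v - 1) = v^2 - 4*v + 3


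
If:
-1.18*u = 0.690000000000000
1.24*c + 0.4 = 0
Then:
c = -0.32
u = -0.58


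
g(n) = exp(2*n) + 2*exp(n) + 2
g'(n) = 2*exp(2*n) + 2*exp(n)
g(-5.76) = 2.01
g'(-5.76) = 0.01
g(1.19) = 19.38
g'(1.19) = 28.18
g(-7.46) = 2.00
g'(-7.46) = 0.00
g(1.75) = 46.62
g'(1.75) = 77.74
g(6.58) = 520620.00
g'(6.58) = 1039794.93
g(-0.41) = 3.77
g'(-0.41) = 2.21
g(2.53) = 184.70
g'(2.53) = 340.29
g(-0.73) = 3.20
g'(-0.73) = 1.43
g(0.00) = 5.00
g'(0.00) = 4.00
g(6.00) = 163563.65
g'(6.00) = 326316.44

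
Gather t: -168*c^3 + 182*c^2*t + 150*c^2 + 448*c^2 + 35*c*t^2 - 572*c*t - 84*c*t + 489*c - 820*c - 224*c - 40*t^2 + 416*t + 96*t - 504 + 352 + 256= -168*c^3 + 598*c^2 - 555*c + t^2*(35*c - 40) + t*(182*c^2 - 656*c + 512) + 104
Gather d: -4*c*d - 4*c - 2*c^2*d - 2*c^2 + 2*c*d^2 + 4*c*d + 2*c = -2*c^2*d - 2*c^2 + 2*c*d^2 - 2*c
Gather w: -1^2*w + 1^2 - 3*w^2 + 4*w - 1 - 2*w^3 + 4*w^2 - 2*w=-2*w^3 + w^2 + w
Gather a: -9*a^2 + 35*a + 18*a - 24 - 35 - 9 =-9*a^2 + 53*a - 68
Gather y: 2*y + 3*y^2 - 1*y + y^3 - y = y^3 + 3*y^2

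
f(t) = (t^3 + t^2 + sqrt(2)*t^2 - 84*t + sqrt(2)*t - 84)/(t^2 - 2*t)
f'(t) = (2 - 2*t)*(t^3 + t^2 + sqrt(2)*t^2 - 84*t + sqrt(2)*t - 84)/(t^2 - 2*t)^2 + (3*t^2 + 2*t + 2*sqrt(2)*t - 84 + sqrt(2))/(t^2 - 2*t)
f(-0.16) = -204.65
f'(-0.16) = -1614.81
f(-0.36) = -63.56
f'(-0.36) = -302.29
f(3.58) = -53.54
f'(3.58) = 44.09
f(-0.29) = -90.15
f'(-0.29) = -476.33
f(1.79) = 580.89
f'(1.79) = 2612.78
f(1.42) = 234.99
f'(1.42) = 324.28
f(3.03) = -91.08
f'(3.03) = 105.54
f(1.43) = 238.30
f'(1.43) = 336.75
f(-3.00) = 10.57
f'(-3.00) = 0.96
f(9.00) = 1.54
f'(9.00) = 2.84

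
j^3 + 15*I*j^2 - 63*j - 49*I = (j + I)*(j + 7*I)^2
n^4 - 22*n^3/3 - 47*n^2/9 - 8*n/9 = n*(n - 8)*(n + 1/3)^2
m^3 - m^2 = m^2*(m - 1)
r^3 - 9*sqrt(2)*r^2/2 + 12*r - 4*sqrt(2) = (r - 2*sqrt(2))^2*(r - sqrt(2)/2)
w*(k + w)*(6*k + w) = 6*k^2*w + 7*k*w^2 + w^3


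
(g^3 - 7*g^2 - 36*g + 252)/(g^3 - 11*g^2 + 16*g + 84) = (g + 6)/(g + 2)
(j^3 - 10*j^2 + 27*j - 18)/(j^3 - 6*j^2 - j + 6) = (j - 3)/(j + 1)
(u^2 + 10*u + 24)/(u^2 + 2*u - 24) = (u + 4)/(u - 4)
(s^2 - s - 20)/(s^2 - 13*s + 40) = (s + 4)/(s - 8)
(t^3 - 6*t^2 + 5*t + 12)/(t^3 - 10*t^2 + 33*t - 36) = (t + 1)/(t - 3)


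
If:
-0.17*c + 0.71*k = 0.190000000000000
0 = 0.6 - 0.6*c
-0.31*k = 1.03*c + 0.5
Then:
No Solution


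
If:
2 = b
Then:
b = 2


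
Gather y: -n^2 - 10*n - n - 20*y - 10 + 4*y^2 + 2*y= -n^2 - 11*n + 4*y^2 - 18*y - 10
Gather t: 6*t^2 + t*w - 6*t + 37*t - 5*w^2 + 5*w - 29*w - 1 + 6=6*t^2 + t*(w + 31) - 5*w^2 - 24*w + 5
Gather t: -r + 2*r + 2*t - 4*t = r - 2*t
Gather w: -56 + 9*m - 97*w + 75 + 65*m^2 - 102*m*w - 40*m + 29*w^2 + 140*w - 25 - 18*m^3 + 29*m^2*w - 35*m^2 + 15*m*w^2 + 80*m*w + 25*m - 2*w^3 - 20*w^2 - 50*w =-18*m^3 + 30*m^2 - 6*m - 2*w^3 + w^2*(15*m + 9) + w*(29*m^2 - 22*m - 7) - 6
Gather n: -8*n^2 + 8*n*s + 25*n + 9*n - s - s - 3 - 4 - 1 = -8*n^2 + n*(8*s + 34) - 2*s - 8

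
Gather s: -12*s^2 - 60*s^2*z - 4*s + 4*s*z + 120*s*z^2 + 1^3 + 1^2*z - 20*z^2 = s^2*(-60*z - 12) + s*(120*z^2 + 4*z - 4) - 20*z^2 + z + 1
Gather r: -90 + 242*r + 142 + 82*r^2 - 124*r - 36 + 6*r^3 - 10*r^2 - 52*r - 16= 6*r^3 + 72*r^2 + 66*r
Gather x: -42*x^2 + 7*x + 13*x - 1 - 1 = -42*x^2 + 20*x - 2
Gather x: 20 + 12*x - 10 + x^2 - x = x^2 + 11*x + 10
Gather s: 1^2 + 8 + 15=24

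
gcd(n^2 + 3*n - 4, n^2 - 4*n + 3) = n - 1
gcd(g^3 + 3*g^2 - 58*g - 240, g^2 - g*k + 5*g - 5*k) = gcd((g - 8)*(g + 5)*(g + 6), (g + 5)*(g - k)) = g + 5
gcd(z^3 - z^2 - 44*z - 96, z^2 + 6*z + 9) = z + 3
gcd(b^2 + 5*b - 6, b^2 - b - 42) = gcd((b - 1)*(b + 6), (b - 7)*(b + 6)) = b + 6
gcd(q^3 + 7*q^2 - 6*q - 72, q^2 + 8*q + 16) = q + 4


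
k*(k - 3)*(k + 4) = k^3 + k^2 - 12*k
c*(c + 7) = c^2 + 7*c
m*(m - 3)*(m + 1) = m^3 - 2*m^2 - 3*m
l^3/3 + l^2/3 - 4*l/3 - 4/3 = (l/3 + 1/3)*(l - 2)*(l + 2)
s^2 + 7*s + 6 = (s + 1)*(s + 6)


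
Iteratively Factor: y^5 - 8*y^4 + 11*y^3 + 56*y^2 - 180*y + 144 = (y - 2)*(y^4 - 6*y^3 - y^2 + 54*y - 72) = (y - 3)*(y - 2)*(y^3 - 3*y^2 - 10*y + 24) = (y - 3)*(y - 2)^2*(y^2 - y - 12) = (y - 4)*(y - 3)*(y - 2)^2*(y + 3)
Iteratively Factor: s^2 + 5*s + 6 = (s + 2)*(s + 3)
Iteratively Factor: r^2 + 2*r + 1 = (r + 1)*(r + 1)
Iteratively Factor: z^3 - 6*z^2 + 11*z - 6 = (z - 3)*(z^2 - 3*z + 2) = (z - 3)*(z - 2)*(z - 1)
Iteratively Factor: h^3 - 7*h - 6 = (h + 2)*(h^2 - 2*h - 3) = (h + 1)*(h + 2)*(h - 3)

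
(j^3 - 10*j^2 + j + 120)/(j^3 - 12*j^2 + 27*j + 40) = (j + 3)/(j + 1)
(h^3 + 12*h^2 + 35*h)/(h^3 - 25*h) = (h + 7)/(h - 5)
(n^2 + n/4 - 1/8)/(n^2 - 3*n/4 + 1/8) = (2*n + 1)/(2*n - 1)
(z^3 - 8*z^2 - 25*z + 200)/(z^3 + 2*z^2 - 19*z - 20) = (z^2 - 13*z + 40)/(z^2 - 3*z - 4)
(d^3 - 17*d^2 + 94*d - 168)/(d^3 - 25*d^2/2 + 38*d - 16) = 2*(d^2 - 13*d + 42)/(2*d^2 - 17*d + 8)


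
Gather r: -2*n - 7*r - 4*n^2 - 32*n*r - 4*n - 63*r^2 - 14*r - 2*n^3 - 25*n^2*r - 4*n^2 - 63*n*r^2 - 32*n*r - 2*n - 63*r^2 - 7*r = -2*n^3 - 8*n^2 - 8*n + r^2*(-63*n - 126) + r*(-25*n^2 - 64*n - 28)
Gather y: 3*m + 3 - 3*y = 3*m - 3*y + 3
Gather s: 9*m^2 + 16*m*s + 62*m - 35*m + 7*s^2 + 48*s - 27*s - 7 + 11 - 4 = 9*m^2 + 27*m + 7*s^2 + s*(16*m + 21)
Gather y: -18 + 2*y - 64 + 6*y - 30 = 8*y - 112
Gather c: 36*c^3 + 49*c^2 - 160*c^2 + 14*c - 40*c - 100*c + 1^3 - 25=36*c^3 - 111*c^2 - 126*c - 24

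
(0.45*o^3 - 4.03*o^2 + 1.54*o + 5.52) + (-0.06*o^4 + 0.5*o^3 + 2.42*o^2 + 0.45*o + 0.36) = -0.06*o^4 + 0.95*o^3 - 1.61*o^2 + 1.99*o + 5.88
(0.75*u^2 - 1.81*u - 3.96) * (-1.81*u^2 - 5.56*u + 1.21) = -1.3575*u^4 - 0.8939*u^3 + 18.1387*u^2 + 19.8275*u - 4.7916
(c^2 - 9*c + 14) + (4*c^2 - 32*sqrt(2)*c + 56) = 5*c^2 - 32*sqrt(2)*c - 9*c + 70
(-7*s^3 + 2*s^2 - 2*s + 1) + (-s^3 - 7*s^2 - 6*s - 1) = -8*s^3 - 5*s^2 - 8*s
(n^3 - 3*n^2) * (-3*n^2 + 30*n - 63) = -3*n^5 + 39*n^4 - 153*n^3 + 189*n^2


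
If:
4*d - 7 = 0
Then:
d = 7/4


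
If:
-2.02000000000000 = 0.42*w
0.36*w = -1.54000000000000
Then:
No Solution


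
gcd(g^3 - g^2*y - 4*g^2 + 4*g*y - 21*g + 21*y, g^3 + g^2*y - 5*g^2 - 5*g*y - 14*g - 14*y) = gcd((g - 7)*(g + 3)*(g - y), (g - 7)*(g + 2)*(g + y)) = g - 7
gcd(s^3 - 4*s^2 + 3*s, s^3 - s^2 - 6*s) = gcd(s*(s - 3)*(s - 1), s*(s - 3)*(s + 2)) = s^2 - 3*s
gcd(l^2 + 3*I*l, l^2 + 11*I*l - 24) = l + 3*I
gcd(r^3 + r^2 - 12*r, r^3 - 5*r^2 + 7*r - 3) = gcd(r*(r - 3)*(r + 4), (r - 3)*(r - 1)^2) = r - 3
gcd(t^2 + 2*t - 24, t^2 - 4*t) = t - 4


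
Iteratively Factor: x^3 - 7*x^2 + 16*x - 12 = (x - 2)*(x^2 - 5*x + 6) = (x - 3)*(x - 2)*(x - 2)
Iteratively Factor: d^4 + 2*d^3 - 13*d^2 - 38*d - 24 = (d + 3)*(d^3 - d^2 - 10*d - 8) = (d + 2)*(d + 3)*(d^2 - 3*d - 4) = (d - 4)*(d + 2)*(d + 3)*(d + 1)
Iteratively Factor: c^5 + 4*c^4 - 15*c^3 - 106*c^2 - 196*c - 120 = (c + 2)*(c^4 + 2*c^3 - 19*c^2 - 68*c - 60) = (c - 5)*(c + 2)*(c^3 + 7*c^2 + 16*c + 12) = (c - 5)*(c + 2)^2*(c^2 + 5*c + 6) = (c - 5)*(c + 2)^3*(c + 3)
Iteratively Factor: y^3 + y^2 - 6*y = (y)*(y^2 + y - 6) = y*(y + 3)*(y - 2)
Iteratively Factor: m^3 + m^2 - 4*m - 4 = (m - 2)*(m^2 + 3*m + 2) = (m - 2)*(m + 1)*(m + 2)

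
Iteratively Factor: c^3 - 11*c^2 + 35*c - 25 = (c - 5)*(c^2 - 6*c + 5) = (c - 5)*(c - 1)*(c - 5)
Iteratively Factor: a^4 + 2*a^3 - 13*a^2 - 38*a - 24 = (a + 3)*(a^3 - a^2 - 10*a - 8) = (a + 2)*(a + 3)*(a^2 - 3*a - 4) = (a + 1)*(a + 2)*(a + 3)*(a - 4)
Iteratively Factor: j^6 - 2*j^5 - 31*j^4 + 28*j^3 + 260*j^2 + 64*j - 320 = (j + 2)*(j^5 - 4*j^4 - 23*j^3 + 74*j^2 + 112*j - 160) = (j + 2)*(j + 4)*(j^4 - 8*j^3 + 9*j^2 + 38*j - 40) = (j - 5)*(j + 2)*(j + 4)*(j^3 - 3*j^2 - 6*j + 8) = (j - 5)*(j - 4)*(j + 2)*(j + 4)*(j^2 + j - 2) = (j - 5)*(j - 4)*(j + 2)^2*(j + 4)*(j - 1)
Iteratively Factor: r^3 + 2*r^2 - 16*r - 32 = (r + 4)*(r^2 - 2*r - 8) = (r + 2)*(r + 4)*(r - 4)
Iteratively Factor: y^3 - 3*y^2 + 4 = (y - 2)*(y^2 - y - 2) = (y - 2)^2*(y + 1)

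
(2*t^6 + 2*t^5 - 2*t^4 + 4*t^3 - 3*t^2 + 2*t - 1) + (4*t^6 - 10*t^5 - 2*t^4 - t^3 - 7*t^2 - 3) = 6*t^6 - 8*t^5 - 4*t^4 + 3*t^3 - 10*t^2 + 2*t - 4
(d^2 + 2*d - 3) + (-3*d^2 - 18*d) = -2*d^2 - 16*d - 3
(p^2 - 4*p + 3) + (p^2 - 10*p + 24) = 2*p^2 - 14*p + 27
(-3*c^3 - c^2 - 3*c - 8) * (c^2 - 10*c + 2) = -3*c^5 + 29*c^4 + c^3 + 20*c^2 + 74*c - 16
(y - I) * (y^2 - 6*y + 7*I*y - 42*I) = y^3 - 6*y^2 + 6*I*y^2 + 7*y - 36*I*y - 42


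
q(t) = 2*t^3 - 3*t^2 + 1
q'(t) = 6*t^2 - 6*t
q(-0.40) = 0.39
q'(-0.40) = 3.36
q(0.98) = 0.00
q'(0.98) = -0.12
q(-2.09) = -30.36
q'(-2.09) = 38.75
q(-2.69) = -59.64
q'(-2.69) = 59.56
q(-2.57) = -52.76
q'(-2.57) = 55.05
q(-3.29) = -102.69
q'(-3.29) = 84.68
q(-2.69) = -59.64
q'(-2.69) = 59.56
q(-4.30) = -213.48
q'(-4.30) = 136.74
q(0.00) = 1.00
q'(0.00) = 0.00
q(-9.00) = -1700.00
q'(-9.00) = 540.00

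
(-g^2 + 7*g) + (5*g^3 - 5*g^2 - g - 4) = 5*g^3 - 6*g^2 + 6*g - 4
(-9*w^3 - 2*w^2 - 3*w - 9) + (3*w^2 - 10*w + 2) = -9*w^3 + w^2 - 13*w - 7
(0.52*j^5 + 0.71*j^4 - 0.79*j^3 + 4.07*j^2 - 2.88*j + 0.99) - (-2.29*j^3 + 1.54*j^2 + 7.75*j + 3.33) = 0.52*j^5 + 0.71*j^4 + 1.5*j^3 + 2.53*j^2 - 10.63*j - 2.34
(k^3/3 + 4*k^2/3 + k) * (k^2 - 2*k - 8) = k^5/3 + 2*k^4/3 - 13*k^3/3 - 38*k^2/3 - 8*k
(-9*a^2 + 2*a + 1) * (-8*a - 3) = 72*a^3 + 11*a^2 - 14*a - 3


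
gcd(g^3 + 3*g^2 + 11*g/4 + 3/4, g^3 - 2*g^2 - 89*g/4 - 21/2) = g + 1/2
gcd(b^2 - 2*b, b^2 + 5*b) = b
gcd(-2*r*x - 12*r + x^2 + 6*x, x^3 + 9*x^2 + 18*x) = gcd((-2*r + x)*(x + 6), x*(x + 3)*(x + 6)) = x + 6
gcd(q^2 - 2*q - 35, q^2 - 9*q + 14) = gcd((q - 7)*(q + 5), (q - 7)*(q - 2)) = q - 7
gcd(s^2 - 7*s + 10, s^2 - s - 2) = s - 2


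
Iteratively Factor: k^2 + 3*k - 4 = (k + 4)*(k - 1)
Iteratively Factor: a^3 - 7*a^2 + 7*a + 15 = (a + 1)*(a^2 - 8*a + 15) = (a - 5)*(a + 1)*(a - 3)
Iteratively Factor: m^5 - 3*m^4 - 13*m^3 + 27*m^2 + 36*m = (m - 4)*(m^4 + m^3 - 9*m^2 - 9*m) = m*(m - 4)*(m^3 + m^2 - 9*m - 9) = m*(m - 4)*(m - 3)*(m^2 + 4*m + 3) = m*(m - 4)*(m - 3)*(m + 3)*(m + 1)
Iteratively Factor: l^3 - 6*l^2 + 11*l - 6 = (l - 2)*(l^2 - 4*l + 3) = (l - 3)*(l - 2)*(l - 1)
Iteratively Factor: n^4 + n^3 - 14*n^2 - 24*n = (n + 3)*(n^3 - 2*n^2 - 8*n) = (n - 4)*(n + 3)*(n^2 + 2*n) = n*(n - 4)*(n + 3)*(n + 2)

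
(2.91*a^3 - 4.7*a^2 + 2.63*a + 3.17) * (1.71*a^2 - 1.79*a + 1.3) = 4.9761*a^5 - 13.2459*a^4 + 16.6933*a^3 - 5.397*a^2 - 2.2553*a + 4.121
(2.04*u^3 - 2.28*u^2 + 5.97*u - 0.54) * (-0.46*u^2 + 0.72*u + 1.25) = -0.9384*u^5 + 2.5176*u^4 - 1.8378*u^3 + 1.6968*u^2 + 7.0737*u - 0.675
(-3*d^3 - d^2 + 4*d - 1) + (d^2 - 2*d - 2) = -3*d^3 + 2*d - 3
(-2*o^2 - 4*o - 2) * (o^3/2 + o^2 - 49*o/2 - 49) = -o^5 - 4*o^4 + 44*o^3 + 194*o^2 + 245*o + 98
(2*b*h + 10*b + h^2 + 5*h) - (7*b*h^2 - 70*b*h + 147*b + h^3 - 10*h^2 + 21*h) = -7*b*h^2 + 72*b*h - 137*b - h^3 + 11*h^2 - 16*h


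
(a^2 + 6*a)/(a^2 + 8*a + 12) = a/(a + 2)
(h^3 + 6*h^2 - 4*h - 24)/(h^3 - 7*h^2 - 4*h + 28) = (h + 6)/(h - 7)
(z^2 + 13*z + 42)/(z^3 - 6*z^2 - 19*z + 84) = (z^2 + 13*z + 42)/(z^3 - 6*z^2 - 19*z + 84)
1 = 1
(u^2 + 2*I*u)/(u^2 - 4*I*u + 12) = u/(u - 6*I)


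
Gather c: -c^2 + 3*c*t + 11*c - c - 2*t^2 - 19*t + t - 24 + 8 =-c^2 + c*(3*t + 10) - 2*t^2 - 18*t - 16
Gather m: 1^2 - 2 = -1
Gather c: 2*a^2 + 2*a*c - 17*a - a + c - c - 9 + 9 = 2*a^2 + 2*a*c - 18*a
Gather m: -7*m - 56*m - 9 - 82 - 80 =-63*m - 171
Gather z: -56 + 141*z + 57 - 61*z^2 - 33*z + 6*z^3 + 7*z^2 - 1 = 6*z^3 - 54*z^2 + 108*z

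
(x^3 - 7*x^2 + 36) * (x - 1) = x^4 - 8*x^3 + 7*x^2 + 36*x - 36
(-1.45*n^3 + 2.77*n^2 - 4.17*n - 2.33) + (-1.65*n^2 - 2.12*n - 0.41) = -1.45*n^3 + 1.12*n^2 - 6.29*n - 2.74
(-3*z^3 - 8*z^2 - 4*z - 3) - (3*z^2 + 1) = -3*z^3 - 11*z^2 - 4*z - 4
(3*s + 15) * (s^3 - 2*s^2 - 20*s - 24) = 3*s^4 + 9*s^3 - 90*s^2 - 372*s - 360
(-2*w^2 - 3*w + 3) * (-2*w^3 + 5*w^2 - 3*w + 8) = 4*w^5 - 4*w^4 - 15*w^3 + 8*w^2 - 33*w + 24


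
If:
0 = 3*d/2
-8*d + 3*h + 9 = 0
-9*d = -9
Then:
No Solution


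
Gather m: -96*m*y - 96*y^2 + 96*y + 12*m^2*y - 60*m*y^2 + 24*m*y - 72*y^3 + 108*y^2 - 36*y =12*m^2*y + m*(-60*y^2 - 72*y) - 72*y^3 + 12*y^2 + 60*y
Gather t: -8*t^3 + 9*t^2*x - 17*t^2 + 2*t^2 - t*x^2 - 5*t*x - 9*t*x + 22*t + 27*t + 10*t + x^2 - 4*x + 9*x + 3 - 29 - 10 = -8*t^3 + t^2*(9*x - 15) + t*(-x^2 - 14*x + 59) + x^2 + 5*x - 36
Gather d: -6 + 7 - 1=0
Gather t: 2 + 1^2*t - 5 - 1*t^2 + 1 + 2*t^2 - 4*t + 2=t^2 - 3*t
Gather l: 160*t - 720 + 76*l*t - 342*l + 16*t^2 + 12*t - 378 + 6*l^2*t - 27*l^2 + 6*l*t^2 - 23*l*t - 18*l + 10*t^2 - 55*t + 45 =l^2*(6*t - 27) + l*(6*t^2 + 53*t - 360) + 26*t^2 + 117*t - 1053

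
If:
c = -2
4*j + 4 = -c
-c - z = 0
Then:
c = -2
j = -1/2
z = 2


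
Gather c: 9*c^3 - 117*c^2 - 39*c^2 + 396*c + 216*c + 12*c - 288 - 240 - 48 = 9*c^3 - 156*c^2 + 624*c - 576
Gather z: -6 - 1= -7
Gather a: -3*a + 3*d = -3*a + 3*d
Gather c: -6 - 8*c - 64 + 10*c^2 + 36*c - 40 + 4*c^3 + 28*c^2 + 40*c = 4*c^3 + 38*c^2 + 68*c - 110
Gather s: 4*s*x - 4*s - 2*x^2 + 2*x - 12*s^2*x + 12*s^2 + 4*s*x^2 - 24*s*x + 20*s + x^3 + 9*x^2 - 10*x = s^2*(12 - 12*x) + s*(4*x^2 - 20*x + 16) + x^3 + 7*x^2 - 8*x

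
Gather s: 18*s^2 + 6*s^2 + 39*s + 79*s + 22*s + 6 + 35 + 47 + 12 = 24*s^2 + 140*s + 100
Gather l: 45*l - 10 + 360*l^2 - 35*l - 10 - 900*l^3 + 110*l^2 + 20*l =-900*l^3 + 470*l^2 + 30*l - 20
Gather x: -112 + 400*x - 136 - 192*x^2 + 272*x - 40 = -192*x^2 + 672*x - 288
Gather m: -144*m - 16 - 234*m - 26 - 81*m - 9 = -459*m - 51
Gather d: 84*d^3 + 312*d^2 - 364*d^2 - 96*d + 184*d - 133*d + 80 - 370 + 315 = 84*d^3 - 52*d^2 - 45*d + 25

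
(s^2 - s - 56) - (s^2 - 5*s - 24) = 4*s - 32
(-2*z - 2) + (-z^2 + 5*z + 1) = -z^2 + 3*z - 1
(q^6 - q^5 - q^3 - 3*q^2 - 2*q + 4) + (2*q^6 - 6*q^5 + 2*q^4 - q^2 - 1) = 3*q^6 - 7*q^5 + 2*q^4 - q^3 - 4*q^2 - 2*q + 3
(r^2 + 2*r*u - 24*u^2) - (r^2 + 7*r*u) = -5*r*u - 24*u^2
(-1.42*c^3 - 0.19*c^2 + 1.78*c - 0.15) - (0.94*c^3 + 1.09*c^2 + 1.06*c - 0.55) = -2.36*c^3 - 1.28*c^2 + 0.72*c + 0.4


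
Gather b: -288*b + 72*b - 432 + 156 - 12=-216*b - 288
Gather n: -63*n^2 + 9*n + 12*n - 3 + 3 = -63*n^2 + 21*n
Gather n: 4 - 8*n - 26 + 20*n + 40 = 12*n + 18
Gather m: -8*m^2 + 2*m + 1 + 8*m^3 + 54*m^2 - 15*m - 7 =8*m^3 + 46*m^2 - 13*m - 6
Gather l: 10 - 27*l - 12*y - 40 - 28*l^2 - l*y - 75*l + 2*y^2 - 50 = -28*l^2 + l*(-y - 102) + 2*y^2 - 12*y - 80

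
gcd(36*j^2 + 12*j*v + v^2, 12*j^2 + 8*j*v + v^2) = 6*j + v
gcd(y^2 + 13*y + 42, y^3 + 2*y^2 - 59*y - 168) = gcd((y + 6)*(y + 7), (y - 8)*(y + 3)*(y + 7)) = y + 7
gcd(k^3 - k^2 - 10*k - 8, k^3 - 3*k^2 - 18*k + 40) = 1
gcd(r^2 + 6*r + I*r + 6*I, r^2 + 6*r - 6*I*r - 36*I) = r + 6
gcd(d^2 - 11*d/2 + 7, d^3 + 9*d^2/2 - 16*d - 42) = d - 7/2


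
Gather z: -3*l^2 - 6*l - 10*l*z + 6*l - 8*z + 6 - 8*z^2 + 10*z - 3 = -3*l^2 - 8*z^2 + z*(2 - 10*l) + 3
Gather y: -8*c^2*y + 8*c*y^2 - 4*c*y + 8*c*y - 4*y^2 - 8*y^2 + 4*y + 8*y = y^2*(8*c - 12) + y*(-8*c^2 + 4*c + 12)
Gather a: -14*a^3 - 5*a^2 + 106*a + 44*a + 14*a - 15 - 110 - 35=-14*a^3 - 5*a^2 + 164*a - 160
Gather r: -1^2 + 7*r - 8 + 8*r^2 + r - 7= 8*r^2 + 8*r - 16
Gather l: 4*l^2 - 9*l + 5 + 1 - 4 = 4*l^2 - 9*l + 2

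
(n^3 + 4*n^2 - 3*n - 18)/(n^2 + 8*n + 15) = (n^2 + n - 6)/(n + 5)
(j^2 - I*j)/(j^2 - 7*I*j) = (j - I)/(j - 7*I)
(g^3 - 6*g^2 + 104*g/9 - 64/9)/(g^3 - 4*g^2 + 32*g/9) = (g - 2)/g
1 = 1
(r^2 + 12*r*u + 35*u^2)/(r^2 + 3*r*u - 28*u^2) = (r + 5*u)/(r - 4*u)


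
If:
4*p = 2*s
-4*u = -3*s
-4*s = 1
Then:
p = -1/8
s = -1/4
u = -3/16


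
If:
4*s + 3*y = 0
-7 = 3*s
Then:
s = -7/3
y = 28/9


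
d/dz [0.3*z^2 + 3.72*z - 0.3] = 0.6*z + 3.72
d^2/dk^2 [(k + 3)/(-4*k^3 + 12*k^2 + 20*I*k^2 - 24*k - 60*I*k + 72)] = (-(k + 3)*(3*k^2 - 6*k - 10*I*k + 6 + 15*I)^2 + (3*k^2 - 6*k - 10*I*k - (k + 3)*(-3*k + 3 + 5*I) + 6 + 15*I)*(k^3 - 3*k^2 - 5*I*k^2 + 6*k + 15*I*k - 18))/(2*(k^3 - 3*k^2 - 5*I*k^2 + 6*k + 15*I*k - 18)^3)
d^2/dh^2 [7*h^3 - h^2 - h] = 42*h - 2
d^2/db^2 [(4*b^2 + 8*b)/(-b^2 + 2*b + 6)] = 16*(-2*b^3 - 9*b^2 - 18*b - 6)/(b^6 - 6*b^5 - 6*b^4 + 64*b^3 + 36*b^2 - 216*b - 216)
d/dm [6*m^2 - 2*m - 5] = 12*m - 2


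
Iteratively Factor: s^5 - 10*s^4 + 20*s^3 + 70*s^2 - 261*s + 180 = (s + 3)*(s^4 - 13*s^3 + 59*s^2 - 107*s + 60) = (s - 1)*(s + 3)*(s^3 - 12*s^2 + 47*s - 60) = (s - 4)*(s - 1)*(s + 3)*(s^2 - 8*s + 15) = (s - 5)*(s - 4)*(s - 1)*(s + 3)*(s - 3)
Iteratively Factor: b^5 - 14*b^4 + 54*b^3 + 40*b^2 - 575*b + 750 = (b + 3)*(b^4 - 17*b^3 + 105*b^2 - 275*b + 250) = (b - 2)*(b + 3)*(b^3 - 15*b^2 + 75*b - 125) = (b - 5)*(b - 2)*(b + 3)*(b^2 - 10*b + 25) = (b - 5)^2*(b - 2)*(b + 3)*(b - 5)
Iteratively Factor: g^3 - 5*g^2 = (g)*(g^2 - 5*g) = g*(g - 5)*(g)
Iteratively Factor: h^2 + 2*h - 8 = (h - 2)*(h + 4)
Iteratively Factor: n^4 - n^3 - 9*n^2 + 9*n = (n - 1)*(n^3 - 9*n) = (n - 3)*(n - 1)*(n^2 + 3*n) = n*(n - 3)*(n - 1)*(n + 3)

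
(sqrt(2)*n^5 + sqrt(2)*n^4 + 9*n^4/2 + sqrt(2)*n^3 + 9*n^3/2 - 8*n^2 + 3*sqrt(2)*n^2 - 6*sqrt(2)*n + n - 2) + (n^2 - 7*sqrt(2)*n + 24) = sqrt(2)*n^5 + sqrt(2)*n^4 + 9*n^4/2 + sqrt(2)*n^3 + 9*n^3/2 - 7*n^2 + 3*sqrt(2)*n^2 - 13*sqrt(2)*n + n + 22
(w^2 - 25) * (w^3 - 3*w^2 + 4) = w^5 - 3*w^4 - 25*w^3 + 79*w^2 - 100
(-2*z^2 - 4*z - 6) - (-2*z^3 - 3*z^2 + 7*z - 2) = 2*z^3 + z^2 - 11*z - 4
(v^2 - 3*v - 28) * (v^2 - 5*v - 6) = v^4 - 8*v^3 - 19*v^2 + 158*v + 168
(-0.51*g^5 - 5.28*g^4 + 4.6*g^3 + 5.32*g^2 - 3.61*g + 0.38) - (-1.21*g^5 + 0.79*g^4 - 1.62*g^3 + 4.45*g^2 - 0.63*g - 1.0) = 0.7*g^5 - 6.07*g^4 + 6.22*g^3 + 0.87*g^2 - 2.98*g + 1.38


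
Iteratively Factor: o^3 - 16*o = (o + 4)*(o^2 - 4*o) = (o - 4)*(o + 4)*(o)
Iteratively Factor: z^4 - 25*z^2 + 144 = (z + 4)*(z^3 - 4*z^2 - 9*z + 36) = (z + 3)*(z + 4)*(z^2 - 7*z + 12) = (z - 3)*(z + 3)*(z + 4)*(z - 4)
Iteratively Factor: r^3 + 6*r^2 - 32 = (r + 4)*(r^2 + 2*r - 8) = (r + 4)^2*(r - 2)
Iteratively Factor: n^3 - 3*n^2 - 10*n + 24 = (n - 4)*(n^2 + n - 6) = (n - 4)*(n + 3)*(n - 2)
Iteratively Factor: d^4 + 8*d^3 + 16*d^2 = (d)*(d^3 + 8*d^2 + 16*d) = d^2*(d^2 + 8*d + 16) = d^2*(d + 4)*(d + 4)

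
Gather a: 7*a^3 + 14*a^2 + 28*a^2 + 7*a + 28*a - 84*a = 7*a^3 + 42*a^2 - 49*a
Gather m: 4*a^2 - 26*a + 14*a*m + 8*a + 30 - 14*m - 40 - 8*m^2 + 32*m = 4*a^2 - 18*a - 8*m^2 + m*(14*a + 18) - 10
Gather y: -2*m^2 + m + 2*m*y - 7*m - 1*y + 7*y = -2*m^2 - 6*m + y*(2*m + 6)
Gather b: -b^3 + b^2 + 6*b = -b^3 + b^2 + 6*b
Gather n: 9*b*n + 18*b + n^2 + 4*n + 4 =18*b + n^2 + n*(9*b + 4) + 4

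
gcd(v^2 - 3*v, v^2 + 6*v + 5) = 1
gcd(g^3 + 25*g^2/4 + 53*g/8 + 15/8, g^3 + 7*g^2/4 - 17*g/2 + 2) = 1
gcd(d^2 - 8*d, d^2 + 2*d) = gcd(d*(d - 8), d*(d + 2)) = d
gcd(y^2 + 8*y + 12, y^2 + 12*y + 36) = y + 6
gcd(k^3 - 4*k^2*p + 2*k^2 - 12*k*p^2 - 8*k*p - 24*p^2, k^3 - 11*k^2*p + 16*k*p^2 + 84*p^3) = -k^2 + 4*k*p + 12*p^2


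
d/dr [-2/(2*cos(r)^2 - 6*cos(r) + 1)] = 4*(3 - 2*cos(r))*sin(r)/(-6*cos(r) + cos(2*r) + 2)^2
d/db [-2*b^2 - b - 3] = -4*b - 1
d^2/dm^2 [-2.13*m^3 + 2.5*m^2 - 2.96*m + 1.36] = 5.0 - 12.78*m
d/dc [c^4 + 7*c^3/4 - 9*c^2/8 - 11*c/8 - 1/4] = 4*c^3 + 21*c^2/4 - 9*c/4 - 11/8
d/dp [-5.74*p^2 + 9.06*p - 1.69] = 9.06 - 11.48*p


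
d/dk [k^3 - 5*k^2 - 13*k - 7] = 3*k^2 - 10*k - 13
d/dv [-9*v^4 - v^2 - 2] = -36*v^3 - 2*v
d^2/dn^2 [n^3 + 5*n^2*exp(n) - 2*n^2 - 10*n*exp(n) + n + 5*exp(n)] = 5*n^2*exp(n) + 10*n*exp(n) + 6*n - 5*exp(n) - 4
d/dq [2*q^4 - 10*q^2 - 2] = 8*q^3 - 20*q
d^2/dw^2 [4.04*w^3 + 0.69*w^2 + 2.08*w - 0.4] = 24.24*w + 1.38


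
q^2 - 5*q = q*(q - 5)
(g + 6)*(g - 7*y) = g^2 - 7*g*y + 6*g - 42*y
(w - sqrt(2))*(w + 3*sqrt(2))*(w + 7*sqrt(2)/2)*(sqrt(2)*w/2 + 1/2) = sqrt(2)*w^4/2 + 6*w^3 + 27*sqrt(2)*w^2/4 - 17*w - 21*sqrt(2)/2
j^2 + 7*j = j*(j + 7)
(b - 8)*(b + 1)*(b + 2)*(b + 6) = b^4 + b^3 - 52*b^2 - 148*b - 96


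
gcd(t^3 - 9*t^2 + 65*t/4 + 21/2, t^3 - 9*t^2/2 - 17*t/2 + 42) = t - 7/2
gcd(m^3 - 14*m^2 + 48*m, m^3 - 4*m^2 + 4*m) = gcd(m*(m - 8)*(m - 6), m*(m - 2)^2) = m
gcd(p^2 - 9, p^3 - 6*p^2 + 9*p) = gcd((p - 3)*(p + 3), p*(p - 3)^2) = p - 3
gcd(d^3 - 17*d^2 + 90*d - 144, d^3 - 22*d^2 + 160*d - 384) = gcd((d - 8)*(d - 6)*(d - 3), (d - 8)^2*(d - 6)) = d^2 - 14*d + 48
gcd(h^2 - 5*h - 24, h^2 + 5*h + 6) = h + 3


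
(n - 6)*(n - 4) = n^2 - 10*n + 24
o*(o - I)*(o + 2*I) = o^3 + I*o^2 + 2*o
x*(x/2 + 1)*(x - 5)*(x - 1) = x^4/2 - 2*x^3 - 7*x^2/2 + 5*x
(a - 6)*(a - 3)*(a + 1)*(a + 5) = a^4 - 3*a^3 - 31*a^2 + 63*a + 90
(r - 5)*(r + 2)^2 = r^3 - r^2 - 16*r - 20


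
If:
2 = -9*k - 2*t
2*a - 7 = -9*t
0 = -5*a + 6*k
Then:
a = -64/127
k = -160/381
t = 113/127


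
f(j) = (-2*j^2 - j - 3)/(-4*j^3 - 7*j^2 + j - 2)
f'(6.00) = -0.01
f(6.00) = 0.07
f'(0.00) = 1.25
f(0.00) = 1.50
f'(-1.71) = -5.55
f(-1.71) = 1.71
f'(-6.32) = -0.02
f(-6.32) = -0.11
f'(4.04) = -0.02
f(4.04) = 0.11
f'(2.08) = -0.11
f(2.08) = 0.21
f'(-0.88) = 0.02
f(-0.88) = 0.66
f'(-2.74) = -0.84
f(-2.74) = -0.61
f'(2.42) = -0.08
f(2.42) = 0.18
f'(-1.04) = -0.23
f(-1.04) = 0.67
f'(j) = (-4*j - 1)/(-4*j^3 - 7*j^2 + j - 2) + (-2*j^2 - j - 3)*(12*j^2 + 14*j - 1)/(-4*j^3 - 7*j^2 + j - 2)^2 = (-8*j^4 - 8*j^3 - 45*j^2 - 34*j + 5)/(16*j^6 + 56*j^5 + 41*j^4 + 2*j^3 + 29*j^2 - 4*j + 4)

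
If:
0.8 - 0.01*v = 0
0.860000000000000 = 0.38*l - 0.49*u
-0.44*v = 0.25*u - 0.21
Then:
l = -178.21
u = -139.96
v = 80.00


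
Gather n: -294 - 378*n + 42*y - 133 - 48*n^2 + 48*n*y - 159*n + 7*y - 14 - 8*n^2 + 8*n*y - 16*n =-56*n^2 + n*(56*y - 553) + 49*y - 441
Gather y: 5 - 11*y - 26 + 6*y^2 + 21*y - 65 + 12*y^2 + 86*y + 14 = 18*y^2 + 96*y - 72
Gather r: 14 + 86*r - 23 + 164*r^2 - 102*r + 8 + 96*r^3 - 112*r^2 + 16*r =96*r^3 + 52*r^2 - 1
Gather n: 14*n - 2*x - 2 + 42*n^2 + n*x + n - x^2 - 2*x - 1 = 42*n^2 + n*(x + 15) - x^2 - 4*x - 3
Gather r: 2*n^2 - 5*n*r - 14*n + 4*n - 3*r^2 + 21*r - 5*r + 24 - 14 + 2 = 2*n^2 - 10*n - 3*r^2 + r*(16 - 5*n) + 12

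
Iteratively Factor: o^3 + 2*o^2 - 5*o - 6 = (o - 2)*(o^2 + 4*o + 3) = (o - 2)*(o + 1)*(o + 3)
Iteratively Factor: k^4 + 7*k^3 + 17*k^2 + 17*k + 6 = (k + 3)*(k^3 + 4*k^2 + 5*k + 2) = (k + 2)*(k + 3)*(k^2 + 2*k + 1) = (k + 1)*(k + 2)*(k + 3)*(k + 1)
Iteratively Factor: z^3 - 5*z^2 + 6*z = (z - 3)*(z^2 - 2*z) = z*(z - 3)*(z - 2)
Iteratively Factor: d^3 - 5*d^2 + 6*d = (d - 3)*(d^2 - 2*d) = (d - 3)*(d - 2)*(d)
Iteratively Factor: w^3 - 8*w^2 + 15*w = (w)*(w^2 - 8*w + 15) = w*(w - 5)*(w - 3)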